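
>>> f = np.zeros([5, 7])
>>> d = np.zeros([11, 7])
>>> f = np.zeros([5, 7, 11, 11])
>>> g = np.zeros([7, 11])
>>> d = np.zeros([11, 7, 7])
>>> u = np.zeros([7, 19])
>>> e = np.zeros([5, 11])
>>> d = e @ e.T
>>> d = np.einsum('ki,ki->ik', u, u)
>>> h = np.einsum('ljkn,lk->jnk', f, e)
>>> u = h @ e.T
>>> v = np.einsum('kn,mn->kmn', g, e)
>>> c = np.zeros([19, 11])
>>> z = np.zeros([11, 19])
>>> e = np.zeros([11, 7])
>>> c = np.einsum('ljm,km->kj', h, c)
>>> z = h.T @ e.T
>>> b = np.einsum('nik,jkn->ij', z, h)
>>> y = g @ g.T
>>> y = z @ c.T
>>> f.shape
(5, 7, 11, 11)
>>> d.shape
(19, 7)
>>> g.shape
(7, 11)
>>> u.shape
(7, 11, 5)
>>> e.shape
(11, 7)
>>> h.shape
(7, 11, 11)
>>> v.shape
(7, 5, 11)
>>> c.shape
(19, 11)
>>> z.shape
(11, 11, 11)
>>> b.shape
(11, 7)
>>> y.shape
(11, 11, 19)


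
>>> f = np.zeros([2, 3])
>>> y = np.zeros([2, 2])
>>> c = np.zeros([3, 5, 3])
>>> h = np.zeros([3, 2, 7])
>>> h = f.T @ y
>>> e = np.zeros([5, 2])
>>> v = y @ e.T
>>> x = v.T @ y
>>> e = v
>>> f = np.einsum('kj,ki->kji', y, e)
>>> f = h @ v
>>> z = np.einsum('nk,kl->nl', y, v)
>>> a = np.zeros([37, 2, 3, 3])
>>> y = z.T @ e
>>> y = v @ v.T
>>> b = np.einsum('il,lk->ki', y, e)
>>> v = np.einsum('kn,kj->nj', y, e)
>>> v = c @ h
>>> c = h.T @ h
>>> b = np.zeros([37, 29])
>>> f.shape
(3, 5)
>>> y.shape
(2, 2)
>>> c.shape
(2, 2)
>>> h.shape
(3, 2)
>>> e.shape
(2, 5)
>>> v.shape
(3, 5, 2)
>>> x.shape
(5, 2)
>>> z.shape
(2, 5)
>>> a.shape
(37, 2, 3, 3)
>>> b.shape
(37, 29)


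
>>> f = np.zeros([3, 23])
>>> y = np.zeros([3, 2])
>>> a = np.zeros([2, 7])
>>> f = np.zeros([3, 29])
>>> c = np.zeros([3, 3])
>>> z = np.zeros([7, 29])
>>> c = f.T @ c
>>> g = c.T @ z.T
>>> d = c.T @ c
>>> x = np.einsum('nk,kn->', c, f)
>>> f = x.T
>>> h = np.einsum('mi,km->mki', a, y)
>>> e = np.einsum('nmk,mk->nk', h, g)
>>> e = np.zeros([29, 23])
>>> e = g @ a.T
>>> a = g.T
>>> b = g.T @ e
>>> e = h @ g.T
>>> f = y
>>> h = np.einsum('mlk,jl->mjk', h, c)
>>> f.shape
(3, 2)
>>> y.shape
(3, 2)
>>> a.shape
(7, 3)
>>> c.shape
(29, 3)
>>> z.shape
(7, 29)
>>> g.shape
(3, 7)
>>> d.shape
(3, 3)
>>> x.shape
()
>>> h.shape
(2, 29, 7)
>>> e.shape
(2, 3, 3)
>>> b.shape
(7, 2)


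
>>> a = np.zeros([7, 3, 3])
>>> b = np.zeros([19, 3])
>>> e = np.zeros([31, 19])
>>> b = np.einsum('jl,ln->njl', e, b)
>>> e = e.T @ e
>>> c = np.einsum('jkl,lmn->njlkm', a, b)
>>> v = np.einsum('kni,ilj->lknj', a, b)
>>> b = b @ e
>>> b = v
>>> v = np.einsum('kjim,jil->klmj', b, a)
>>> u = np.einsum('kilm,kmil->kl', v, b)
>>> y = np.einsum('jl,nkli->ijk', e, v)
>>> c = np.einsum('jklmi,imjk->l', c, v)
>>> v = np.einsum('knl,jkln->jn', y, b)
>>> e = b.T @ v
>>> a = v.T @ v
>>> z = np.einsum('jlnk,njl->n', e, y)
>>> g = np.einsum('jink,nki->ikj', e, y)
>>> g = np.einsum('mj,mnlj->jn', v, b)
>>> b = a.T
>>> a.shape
(19, 19)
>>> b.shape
(19, 19)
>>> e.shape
(19, 3, 7, 19)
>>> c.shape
(3,)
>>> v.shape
(31, 19)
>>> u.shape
(31, 19)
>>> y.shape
(7, 19, 3)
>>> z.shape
(7,)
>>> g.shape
(19, 7)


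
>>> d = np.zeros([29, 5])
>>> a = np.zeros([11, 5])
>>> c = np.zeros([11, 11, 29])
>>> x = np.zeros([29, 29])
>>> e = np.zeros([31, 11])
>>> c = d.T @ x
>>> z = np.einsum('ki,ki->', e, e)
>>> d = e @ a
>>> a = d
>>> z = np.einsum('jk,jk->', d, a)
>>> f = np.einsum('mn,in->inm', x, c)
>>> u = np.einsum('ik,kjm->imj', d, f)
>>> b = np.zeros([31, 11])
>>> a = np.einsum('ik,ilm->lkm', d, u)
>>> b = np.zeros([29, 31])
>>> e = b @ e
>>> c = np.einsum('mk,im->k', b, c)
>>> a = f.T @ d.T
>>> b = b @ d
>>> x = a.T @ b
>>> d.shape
(31, 5)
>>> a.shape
(29, 29, 31)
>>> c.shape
(31,)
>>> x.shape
(31, 29, 5)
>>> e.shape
(29, 11)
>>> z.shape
()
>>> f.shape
(5, 29, 29)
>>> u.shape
(31, 29, 29)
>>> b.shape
(29, 5)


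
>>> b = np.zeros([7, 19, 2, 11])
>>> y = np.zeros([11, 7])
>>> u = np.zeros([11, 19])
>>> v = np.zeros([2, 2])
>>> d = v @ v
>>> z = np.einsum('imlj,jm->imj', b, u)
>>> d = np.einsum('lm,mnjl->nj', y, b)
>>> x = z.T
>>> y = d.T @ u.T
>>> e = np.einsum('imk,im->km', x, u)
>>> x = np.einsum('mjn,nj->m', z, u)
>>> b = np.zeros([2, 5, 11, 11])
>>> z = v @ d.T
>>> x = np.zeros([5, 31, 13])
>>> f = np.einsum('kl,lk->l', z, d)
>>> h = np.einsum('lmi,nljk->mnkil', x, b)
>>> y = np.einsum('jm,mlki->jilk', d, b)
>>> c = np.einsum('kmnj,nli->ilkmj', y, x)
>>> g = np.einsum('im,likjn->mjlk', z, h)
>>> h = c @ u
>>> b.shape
(2, 5, 11, 11)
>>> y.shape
(19, 11, 5, 11)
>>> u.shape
(11, 19)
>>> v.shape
(2, 2)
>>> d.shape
(19, 2)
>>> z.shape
(2, 19)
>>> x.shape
(5, 31, 13)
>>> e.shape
(7, 19)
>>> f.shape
(19,)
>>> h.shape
(13, 31, 19, 11, 19)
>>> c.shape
(13, 31, 19, 11, 11)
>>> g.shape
(19, 13, 31, 11)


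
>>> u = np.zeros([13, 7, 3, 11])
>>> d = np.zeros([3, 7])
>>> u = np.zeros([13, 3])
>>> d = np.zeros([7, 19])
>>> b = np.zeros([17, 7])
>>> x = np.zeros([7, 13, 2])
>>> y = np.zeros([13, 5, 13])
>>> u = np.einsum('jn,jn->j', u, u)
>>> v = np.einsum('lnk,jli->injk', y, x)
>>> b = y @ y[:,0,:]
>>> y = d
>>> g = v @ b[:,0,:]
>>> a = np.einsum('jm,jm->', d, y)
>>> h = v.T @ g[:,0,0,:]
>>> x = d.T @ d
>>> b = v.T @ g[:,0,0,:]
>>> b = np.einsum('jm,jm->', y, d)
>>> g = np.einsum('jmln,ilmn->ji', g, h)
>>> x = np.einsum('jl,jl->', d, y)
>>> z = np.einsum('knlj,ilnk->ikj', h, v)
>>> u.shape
(13,)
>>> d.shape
(7, 19)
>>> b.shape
()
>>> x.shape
()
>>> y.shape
(7, 19)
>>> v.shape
(2, 5, 7, 13)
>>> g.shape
(2, 13)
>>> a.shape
()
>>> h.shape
(13, 7, 5, 13)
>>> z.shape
(2, 13, 13)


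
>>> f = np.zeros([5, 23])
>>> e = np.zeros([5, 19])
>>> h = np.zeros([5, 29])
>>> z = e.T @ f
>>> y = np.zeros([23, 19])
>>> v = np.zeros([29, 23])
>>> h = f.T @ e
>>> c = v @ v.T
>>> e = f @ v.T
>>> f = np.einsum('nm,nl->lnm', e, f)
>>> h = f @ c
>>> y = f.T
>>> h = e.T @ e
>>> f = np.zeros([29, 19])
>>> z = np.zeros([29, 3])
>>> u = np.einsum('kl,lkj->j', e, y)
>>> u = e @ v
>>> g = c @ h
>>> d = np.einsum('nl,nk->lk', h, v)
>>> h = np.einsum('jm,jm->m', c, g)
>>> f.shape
(29, 19)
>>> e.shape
(5, 29)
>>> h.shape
(29,)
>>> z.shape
(29, 3)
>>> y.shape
(29, 5, 23)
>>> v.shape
(29, 23)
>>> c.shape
(29, 29)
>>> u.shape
(5, 23)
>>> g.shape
(29, 29)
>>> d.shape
(29, 23)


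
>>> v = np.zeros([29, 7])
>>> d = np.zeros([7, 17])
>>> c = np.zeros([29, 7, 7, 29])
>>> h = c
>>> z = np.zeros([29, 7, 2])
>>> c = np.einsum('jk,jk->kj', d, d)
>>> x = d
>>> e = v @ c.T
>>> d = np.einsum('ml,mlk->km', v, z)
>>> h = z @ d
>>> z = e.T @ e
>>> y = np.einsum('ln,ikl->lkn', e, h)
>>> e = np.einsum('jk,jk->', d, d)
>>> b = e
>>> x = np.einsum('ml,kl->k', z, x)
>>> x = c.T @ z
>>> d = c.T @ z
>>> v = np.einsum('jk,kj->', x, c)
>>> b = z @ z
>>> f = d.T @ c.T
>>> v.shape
()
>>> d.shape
(7, 17)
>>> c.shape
(17, 7)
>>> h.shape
(29, 7, 29)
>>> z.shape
(17, 17)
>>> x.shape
(7, 17)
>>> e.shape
()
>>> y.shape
(29, 7, 17)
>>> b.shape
(17, 17)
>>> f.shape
(17, 17)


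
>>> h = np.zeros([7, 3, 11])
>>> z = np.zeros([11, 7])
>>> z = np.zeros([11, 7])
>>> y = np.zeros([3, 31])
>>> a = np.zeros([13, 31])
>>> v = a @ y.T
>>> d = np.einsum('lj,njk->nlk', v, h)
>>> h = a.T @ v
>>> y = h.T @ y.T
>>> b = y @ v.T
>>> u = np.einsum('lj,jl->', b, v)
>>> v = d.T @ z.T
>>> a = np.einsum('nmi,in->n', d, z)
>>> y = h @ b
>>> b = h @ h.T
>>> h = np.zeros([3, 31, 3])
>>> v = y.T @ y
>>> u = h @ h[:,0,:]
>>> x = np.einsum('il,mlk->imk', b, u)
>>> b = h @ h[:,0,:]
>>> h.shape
(3, 31, 3)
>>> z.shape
(11, 7)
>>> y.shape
(31, 13)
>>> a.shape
(7,)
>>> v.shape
(13, 13)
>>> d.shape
(7, 13, 11)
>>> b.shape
(3, 31, 3)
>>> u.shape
(3, 31, 3)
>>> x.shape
(31, 3, 3)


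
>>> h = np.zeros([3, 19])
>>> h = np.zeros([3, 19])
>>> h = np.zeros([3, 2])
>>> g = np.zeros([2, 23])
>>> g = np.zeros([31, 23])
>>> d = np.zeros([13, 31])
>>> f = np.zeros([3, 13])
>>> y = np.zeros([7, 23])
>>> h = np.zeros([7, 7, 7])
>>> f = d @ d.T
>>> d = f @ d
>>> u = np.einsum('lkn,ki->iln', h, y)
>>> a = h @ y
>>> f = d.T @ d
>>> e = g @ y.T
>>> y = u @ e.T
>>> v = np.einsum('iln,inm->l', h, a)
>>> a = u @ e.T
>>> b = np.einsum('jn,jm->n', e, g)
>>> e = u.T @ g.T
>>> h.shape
(7, 7, 7)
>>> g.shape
(31, 23)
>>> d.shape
(13, 31)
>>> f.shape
(31, 31)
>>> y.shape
(23, 7, 31)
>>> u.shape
(23, 7, 7)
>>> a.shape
(23, 7, 31)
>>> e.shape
(7, 7, 31)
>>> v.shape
(7,)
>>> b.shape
(7,)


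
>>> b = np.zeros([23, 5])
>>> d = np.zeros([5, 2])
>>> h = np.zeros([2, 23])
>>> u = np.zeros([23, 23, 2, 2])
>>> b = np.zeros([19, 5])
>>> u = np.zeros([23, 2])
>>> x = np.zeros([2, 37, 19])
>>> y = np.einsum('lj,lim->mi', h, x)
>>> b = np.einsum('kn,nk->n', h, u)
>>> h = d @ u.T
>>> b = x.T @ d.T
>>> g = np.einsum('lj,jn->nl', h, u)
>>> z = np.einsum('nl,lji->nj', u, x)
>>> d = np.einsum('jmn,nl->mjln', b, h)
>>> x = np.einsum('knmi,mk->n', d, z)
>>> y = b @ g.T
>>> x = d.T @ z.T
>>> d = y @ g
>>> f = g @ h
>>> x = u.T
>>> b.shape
(19, 37, 5)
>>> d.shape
(19, 37, 5)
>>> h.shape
(5, 23)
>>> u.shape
(23, 2)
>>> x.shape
(2, 23)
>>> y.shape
(19, 37, 2)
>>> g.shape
(2, 5)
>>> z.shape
(23, 37)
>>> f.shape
(2, 23)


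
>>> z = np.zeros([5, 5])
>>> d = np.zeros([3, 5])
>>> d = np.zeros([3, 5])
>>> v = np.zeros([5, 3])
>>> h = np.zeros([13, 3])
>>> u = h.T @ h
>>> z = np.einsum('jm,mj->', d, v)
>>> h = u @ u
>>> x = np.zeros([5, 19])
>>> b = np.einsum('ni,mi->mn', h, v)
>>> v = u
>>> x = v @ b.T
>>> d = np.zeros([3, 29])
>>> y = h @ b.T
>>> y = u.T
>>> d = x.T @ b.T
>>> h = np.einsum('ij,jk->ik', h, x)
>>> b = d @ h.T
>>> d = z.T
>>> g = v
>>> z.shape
()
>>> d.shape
()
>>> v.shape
(3, 3)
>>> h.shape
(3, 5)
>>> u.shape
(3, 3)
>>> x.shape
(3, 5)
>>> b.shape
(5, 3)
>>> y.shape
(3, 3)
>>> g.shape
(3, 3)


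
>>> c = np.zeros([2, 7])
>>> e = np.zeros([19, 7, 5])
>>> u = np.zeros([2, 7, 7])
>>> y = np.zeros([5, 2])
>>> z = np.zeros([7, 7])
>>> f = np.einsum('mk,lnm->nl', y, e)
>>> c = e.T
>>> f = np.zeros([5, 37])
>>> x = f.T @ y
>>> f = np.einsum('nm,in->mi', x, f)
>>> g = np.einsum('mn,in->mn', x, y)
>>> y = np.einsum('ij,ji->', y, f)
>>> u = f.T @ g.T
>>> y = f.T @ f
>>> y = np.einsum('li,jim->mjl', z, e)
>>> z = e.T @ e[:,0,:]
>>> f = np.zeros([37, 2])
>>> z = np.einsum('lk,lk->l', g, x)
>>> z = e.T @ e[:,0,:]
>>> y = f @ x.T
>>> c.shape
(5, 7, 19)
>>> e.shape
(19, 7, 5)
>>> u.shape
(5, 37)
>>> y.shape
(37, 37)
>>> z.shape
(5, 7, 5)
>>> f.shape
(37, 2)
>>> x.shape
(37, 2)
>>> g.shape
(37, 2)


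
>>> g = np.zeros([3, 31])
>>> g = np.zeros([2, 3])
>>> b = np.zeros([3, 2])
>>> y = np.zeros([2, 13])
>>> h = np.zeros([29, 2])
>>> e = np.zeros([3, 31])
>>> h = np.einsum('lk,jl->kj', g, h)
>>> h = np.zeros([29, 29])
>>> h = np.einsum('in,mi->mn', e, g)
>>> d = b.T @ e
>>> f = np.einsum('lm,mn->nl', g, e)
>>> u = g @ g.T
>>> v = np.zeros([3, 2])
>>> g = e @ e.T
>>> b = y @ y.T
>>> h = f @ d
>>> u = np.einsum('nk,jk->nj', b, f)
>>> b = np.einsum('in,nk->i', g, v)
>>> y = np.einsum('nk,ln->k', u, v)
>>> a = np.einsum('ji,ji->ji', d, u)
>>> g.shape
(3, 3)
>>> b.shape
(3,)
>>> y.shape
(31,)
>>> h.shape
(31, 31)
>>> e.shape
(3, 31)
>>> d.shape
(2, 31)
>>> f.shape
(31, 2)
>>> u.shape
(2, 31)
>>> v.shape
(3, 2)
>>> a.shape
(2, 31)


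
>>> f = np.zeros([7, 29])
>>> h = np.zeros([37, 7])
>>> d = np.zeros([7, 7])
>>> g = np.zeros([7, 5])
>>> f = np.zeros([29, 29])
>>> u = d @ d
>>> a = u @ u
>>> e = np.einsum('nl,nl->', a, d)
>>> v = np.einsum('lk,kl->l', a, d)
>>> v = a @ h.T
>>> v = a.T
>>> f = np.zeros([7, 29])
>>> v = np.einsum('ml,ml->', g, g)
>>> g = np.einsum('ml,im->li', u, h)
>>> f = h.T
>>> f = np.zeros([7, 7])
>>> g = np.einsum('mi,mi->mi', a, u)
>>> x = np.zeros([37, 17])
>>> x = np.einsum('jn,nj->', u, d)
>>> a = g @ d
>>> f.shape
(7, 7)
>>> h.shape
(37, 7)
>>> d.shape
(7, 7)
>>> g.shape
(7, 7)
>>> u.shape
(7, 7)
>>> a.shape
(7, 7)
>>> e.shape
()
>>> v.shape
()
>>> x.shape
()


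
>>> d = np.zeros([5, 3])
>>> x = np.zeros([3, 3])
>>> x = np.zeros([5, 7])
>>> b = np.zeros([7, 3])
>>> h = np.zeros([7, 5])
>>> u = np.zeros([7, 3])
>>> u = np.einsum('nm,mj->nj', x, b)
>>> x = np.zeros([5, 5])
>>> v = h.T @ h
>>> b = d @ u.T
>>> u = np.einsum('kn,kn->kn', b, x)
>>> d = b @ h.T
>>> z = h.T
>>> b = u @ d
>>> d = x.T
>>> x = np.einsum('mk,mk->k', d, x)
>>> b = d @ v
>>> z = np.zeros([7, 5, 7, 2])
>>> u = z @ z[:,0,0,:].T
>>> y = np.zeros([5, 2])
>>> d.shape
(5, 5)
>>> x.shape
(5,)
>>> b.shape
(5, 5)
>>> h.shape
(7, 5)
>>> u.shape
(7, 5, 7, 7)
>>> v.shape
(5, 5)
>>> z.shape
(7, 5, 7, 2)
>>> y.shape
(5, 2)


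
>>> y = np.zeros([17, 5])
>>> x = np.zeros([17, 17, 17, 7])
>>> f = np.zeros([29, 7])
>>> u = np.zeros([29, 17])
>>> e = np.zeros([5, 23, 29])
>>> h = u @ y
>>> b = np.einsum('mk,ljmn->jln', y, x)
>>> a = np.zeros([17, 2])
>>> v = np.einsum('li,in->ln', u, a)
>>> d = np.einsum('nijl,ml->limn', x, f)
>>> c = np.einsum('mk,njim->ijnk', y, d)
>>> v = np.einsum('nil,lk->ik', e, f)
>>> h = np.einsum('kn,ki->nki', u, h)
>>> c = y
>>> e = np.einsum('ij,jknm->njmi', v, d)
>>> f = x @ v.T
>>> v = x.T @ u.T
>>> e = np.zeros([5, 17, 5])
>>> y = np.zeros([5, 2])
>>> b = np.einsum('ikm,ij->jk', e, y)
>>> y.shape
(5, 2)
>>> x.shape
(17, 17, 17, 7)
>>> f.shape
(17, 17, 17, 23)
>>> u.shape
(29, 17)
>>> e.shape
(5, 17, 5)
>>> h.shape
(17, 29, 5)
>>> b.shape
(2, 17)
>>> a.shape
(17, 2)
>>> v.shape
(7, 17, 17, 29)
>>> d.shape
(7, 17, 29, 17)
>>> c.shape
(17, 5)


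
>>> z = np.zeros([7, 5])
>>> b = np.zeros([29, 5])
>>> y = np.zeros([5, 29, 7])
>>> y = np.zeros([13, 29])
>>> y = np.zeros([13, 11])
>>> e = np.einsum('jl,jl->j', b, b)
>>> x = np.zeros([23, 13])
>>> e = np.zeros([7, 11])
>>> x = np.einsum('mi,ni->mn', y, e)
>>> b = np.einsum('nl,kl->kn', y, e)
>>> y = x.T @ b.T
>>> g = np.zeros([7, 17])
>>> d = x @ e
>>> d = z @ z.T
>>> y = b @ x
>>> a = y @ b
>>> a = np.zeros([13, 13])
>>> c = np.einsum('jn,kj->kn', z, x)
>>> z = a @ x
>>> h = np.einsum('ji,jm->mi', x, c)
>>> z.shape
(13, 7)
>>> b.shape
(7, 13)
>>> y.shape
(7, 7)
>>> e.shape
(7, 11)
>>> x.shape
(13, 7)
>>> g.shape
(7, 17)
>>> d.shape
(7, 7)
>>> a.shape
(13, 13)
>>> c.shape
(13, 5)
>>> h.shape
(5, 7)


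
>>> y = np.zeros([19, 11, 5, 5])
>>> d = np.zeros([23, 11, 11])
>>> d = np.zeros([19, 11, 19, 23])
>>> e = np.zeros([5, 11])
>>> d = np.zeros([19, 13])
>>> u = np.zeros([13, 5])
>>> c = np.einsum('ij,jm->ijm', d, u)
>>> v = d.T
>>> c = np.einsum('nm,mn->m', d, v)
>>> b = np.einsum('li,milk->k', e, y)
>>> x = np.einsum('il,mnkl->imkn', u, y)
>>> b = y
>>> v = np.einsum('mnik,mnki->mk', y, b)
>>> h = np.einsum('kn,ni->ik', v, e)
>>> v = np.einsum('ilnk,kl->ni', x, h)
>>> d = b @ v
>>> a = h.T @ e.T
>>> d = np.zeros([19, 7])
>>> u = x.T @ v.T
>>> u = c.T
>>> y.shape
(19, 11, 5, 5)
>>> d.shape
(19, 7)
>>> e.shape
(5, 11)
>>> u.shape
(13,)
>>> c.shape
(13,)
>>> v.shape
(5, 13)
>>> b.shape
(19, 11, 5, 5)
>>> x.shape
(13, 19, 5, 11)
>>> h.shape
(11, 19)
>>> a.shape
(19, 5)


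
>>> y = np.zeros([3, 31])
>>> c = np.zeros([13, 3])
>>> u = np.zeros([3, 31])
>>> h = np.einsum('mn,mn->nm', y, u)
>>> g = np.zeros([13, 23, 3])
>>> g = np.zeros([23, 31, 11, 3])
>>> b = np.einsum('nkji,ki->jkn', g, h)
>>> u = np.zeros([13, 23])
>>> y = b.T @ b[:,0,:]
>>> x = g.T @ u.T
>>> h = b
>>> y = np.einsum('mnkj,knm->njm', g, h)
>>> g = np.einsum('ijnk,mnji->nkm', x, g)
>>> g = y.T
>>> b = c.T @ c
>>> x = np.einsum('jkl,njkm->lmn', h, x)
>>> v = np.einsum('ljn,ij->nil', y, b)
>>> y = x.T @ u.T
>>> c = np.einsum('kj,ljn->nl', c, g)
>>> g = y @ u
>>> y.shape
(3, 13, 13)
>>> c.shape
(31, 23)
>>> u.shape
(13, 23)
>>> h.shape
(11, 31, 23)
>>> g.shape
(3, 13, 23)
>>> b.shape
(3, 3)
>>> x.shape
(23, 13, 3)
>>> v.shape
(23, 3, 31)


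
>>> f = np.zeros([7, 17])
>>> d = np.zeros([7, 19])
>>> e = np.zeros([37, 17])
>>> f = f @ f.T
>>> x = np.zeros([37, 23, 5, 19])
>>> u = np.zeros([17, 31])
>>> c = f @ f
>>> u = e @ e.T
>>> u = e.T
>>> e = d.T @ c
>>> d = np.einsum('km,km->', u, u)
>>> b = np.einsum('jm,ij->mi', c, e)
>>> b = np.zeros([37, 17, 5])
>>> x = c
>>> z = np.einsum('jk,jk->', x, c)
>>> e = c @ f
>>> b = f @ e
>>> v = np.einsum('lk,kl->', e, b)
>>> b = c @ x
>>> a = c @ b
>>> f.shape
(7, 7)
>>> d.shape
()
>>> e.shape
(7, 7)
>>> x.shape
(7, 7)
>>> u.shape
(17, 37)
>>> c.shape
(7, 7)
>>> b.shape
(7, 7)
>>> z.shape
()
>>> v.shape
()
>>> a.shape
(7, 7)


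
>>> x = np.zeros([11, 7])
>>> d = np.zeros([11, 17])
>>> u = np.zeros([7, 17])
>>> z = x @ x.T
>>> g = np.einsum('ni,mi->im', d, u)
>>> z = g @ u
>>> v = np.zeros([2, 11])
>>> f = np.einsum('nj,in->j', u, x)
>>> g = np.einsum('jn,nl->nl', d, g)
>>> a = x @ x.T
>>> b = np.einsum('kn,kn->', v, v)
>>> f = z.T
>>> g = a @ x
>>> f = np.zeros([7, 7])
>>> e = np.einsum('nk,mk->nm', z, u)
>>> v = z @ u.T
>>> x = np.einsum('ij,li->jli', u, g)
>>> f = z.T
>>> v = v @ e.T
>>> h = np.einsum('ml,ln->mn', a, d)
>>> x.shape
(17, 11, 7)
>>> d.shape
(11, 17)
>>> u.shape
(7, 17)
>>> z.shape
(17, 17)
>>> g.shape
(11, 7)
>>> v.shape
(17, 17)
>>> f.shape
(17, 17)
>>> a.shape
(11, 11)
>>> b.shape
()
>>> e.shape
(17, 7)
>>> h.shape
(11, 17)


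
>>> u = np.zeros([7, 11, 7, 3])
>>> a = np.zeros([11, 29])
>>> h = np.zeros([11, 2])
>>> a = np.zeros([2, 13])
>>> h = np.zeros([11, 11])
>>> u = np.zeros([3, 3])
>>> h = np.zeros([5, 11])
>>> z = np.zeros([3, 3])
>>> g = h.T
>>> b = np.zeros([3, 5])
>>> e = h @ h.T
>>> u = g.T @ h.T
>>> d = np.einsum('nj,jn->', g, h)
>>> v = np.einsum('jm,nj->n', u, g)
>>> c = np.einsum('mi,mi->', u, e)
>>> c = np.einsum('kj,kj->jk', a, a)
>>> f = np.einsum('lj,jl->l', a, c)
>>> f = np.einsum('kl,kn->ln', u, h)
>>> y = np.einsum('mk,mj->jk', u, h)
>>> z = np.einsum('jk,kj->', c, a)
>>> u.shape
(5, 5)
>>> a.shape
(2, 13)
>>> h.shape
(5, 11)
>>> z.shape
()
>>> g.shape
(11, 5)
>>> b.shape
(3, 5)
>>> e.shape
(5, 5)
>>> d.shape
()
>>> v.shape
(11,)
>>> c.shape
(13, 2)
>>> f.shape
(5, 11)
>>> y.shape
(11, 5)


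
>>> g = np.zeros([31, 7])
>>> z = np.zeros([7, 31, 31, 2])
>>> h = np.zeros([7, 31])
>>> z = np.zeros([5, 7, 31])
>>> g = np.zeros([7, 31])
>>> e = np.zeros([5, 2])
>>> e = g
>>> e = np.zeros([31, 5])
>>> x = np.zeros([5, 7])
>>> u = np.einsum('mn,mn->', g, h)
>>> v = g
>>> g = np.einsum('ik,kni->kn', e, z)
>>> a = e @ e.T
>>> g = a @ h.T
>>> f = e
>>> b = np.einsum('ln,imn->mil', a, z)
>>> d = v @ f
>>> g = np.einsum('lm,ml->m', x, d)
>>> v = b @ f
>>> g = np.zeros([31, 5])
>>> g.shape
(31, 5)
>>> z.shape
(5, 7, 31)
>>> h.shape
(7, 31)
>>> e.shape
(31, 5)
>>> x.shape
(5, 7)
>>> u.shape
()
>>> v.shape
(7, 5, 5)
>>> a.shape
(31, 31)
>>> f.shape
(31, 5)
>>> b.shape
(7, 5, 31)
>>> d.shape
(7, 5)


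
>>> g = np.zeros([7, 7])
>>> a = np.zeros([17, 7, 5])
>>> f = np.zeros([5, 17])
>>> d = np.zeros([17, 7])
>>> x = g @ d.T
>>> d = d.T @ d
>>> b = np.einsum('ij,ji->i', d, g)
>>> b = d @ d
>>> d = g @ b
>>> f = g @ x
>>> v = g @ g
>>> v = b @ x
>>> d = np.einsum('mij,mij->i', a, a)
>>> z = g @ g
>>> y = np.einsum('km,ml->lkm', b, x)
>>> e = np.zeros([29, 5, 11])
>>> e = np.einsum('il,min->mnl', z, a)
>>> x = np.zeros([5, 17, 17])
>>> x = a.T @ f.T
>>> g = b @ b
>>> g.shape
(7, 7)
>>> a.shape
(17, 7, 5)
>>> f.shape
(7, 17)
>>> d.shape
(7,)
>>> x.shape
(5, 7, 7)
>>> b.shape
(7, 7)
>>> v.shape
(7, 17)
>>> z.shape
(7, 7)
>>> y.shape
(17, 7, 7)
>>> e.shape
(17, 5, 7)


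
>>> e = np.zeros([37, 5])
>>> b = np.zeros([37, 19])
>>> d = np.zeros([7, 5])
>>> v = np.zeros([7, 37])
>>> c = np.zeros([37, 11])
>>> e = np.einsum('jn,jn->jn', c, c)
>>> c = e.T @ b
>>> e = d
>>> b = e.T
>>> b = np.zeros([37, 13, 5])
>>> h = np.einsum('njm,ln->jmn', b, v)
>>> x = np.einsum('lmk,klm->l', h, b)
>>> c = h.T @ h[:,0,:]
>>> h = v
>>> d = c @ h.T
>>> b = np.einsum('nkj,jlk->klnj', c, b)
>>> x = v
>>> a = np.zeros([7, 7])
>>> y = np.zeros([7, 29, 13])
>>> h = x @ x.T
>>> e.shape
(7, 5)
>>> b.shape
(5, 13, 37, 37)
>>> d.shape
(37, 5, 7)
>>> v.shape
(7, 37)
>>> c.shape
(37, 5, 37)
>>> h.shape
(7, 7)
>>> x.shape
(7, 37)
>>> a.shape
(7, 7)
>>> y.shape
(7, 29, 13)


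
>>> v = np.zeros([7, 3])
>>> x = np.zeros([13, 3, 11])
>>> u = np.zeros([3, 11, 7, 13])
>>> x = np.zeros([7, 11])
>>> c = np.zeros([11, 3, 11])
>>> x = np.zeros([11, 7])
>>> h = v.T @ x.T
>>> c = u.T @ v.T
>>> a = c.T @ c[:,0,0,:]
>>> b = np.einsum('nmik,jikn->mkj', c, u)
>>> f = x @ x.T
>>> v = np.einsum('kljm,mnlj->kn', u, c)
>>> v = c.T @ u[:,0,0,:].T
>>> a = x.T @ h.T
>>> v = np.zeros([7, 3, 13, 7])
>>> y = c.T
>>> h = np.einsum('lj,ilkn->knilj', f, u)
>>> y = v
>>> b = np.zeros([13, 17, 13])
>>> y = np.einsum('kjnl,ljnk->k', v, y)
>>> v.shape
(7, 3, 13, 7)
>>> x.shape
(11, 7)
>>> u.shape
(3, 11, 7, 13)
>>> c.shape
(13, 7, 11, 7)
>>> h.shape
(7, 13, 3, 11, 11)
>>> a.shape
(7, 3)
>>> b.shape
(13, 17, 13)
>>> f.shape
(11, 11)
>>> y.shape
(7,)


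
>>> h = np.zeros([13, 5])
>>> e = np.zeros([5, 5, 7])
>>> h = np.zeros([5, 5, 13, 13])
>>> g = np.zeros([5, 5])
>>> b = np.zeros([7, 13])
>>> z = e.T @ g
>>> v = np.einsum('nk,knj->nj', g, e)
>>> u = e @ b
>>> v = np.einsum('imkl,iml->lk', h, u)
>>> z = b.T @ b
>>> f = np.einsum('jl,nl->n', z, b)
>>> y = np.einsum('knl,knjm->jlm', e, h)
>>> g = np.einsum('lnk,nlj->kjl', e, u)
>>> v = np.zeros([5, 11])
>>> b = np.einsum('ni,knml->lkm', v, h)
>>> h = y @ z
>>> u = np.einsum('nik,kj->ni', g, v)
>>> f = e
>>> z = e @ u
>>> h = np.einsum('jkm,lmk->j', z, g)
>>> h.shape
(5,)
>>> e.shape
(5, 5, 7)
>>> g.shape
(7, 13, 5)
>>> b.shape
(13, 5, 13)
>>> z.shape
(5, 5, 13)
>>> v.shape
(5, 11)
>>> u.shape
(7, 13)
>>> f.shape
(5, 5, 7)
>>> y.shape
(13, 7, 13)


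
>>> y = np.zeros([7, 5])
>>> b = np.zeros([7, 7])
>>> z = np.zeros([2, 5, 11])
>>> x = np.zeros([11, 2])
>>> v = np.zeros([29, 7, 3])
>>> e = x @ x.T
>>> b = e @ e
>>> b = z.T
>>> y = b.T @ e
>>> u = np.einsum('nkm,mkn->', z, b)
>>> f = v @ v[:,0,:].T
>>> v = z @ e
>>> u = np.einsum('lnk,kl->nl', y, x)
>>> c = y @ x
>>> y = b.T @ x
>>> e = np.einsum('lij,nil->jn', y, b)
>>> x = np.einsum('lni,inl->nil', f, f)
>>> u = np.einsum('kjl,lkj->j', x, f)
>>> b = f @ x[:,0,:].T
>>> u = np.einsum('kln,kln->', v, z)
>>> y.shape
(2, 5, 2)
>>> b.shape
(29, 7, 7)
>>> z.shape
(2, 5, 11)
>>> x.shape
(7, 29, 29)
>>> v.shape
(2, 5, 11)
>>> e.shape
(2, 11)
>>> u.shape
()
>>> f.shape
(29, 7, 29)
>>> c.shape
(2, 5, 2)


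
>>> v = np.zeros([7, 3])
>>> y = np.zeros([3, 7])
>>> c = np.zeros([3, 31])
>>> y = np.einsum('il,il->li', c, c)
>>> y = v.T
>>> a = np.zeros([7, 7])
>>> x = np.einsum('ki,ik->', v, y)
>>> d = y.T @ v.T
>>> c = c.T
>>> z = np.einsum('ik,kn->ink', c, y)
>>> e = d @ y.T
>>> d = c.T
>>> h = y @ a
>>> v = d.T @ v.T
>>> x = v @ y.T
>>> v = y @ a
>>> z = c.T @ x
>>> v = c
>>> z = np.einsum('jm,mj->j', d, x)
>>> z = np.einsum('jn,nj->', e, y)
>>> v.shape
(31, 3)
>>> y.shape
(3, 7)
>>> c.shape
(31, 3)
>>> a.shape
(7, 7)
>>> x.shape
(31, 3)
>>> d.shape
(3, 31)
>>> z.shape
()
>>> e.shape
(7, 3)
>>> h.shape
(3, 7)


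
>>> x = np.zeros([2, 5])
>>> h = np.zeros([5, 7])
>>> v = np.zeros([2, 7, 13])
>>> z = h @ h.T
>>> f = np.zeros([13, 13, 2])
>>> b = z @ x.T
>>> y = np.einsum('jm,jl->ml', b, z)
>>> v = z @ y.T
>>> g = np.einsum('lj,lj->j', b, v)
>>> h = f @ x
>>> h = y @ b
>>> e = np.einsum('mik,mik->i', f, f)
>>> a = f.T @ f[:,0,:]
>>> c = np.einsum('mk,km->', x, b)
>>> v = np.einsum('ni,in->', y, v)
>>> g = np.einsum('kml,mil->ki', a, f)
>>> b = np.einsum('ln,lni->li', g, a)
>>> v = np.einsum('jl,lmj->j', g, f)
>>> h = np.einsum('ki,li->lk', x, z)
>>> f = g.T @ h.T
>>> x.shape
(2, 5)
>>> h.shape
(5, 2)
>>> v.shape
(2,)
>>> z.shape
(5, 5)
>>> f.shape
(13, 5)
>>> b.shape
(2, 2)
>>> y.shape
(2, 5)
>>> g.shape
(2, 13)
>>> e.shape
(13,)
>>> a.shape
(2, 13, 2)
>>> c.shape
()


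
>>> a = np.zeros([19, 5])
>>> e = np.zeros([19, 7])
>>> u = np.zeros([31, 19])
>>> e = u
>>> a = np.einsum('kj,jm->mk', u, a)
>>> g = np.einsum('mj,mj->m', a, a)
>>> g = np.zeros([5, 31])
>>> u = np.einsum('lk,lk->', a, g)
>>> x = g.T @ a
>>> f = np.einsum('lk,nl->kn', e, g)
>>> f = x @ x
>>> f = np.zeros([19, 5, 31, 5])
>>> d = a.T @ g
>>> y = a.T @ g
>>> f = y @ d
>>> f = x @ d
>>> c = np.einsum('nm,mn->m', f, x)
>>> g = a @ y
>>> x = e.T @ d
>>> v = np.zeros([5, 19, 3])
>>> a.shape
(5, 31)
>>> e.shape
(31, 19)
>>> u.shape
()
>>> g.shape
(5, 31)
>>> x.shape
(19, 31)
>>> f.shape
(31, 31)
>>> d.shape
(31, 31)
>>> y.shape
(31, 31)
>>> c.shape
(31,)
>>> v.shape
(5, 19, 3)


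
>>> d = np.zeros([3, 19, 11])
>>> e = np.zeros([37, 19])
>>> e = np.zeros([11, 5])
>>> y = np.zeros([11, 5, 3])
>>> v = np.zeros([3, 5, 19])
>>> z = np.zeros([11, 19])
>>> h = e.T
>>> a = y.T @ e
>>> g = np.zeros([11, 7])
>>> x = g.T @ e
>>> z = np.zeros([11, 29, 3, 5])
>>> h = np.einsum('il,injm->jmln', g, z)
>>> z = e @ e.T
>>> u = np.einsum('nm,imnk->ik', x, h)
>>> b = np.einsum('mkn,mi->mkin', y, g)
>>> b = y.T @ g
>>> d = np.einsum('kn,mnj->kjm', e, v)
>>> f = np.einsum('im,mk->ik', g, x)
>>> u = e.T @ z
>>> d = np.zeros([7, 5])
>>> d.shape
(7, 5)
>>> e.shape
(11, 5)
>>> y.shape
(11, 5, 3)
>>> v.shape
(3, 5, 19)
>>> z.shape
(11, 11)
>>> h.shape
(3, 5, 7, 29)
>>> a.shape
(3, 5, 5)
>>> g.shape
(11, 7)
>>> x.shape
(7, 5)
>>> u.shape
(5, 11)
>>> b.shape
(3, 5, 7)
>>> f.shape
(11, 5)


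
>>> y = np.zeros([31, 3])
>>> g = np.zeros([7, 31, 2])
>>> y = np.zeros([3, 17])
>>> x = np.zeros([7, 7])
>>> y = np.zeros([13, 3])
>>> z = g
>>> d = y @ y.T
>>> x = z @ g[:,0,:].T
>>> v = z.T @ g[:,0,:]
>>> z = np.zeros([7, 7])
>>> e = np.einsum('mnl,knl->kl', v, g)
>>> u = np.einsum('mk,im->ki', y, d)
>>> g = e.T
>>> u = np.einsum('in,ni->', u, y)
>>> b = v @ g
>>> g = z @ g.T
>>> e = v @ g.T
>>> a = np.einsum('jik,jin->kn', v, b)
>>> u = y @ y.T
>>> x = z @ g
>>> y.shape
(13, 3)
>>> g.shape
(7, 2)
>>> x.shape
(7, 2)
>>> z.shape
(7, 7)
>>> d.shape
(13, 13)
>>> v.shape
(2, 31, 2)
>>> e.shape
(2, 31, 7)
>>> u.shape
(13, 13)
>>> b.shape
(2, 31, 7)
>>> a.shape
(2, 7)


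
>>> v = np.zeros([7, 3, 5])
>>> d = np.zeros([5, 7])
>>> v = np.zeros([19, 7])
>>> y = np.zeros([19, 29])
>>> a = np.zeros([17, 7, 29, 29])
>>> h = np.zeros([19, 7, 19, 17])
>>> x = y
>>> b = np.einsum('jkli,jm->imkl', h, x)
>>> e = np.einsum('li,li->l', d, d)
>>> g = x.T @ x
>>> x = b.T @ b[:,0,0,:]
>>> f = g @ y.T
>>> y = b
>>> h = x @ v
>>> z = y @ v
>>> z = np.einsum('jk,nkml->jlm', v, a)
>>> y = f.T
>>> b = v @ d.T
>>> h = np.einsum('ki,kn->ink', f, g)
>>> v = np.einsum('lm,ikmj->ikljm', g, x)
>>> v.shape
(19, 7, 29, 19, 29)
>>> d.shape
(5, 7)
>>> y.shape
(19, 29)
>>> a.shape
(17, 7, 29, 29)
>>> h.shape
(19, 29, 29)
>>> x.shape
(19, 7, 29, 19)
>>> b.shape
(19, 5)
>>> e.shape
(5,)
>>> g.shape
(29, 29)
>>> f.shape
(29, 19)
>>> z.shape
(19, 29, 29)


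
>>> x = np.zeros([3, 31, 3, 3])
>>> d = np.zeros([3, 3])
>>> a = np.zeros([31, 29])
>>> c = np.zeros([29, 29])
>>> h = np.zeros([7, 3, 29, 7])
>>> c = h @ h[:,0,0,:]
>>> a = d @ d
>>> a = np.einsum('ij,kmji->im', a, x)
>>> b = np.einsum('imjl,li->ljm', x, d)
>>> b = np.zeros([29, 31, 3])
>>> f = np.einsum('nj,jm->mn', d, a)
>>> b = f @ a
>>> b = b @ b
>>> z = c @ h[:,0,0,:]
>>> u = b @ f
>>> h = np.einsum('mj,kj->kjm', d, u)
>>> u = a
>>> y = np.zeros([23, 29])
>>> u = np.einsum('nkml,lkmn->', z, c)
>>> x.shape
(3, 31, 3, 3)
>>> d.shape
(3, 3)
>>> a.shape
(3, 31)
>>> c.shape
(7, 3, 29, 7)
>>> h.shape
(31, 3, 3)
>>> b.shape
(31, 31)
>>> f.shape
(31, 3)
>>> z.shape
(7, 3, 29, 7)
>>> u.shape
()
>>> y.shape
(23, 29)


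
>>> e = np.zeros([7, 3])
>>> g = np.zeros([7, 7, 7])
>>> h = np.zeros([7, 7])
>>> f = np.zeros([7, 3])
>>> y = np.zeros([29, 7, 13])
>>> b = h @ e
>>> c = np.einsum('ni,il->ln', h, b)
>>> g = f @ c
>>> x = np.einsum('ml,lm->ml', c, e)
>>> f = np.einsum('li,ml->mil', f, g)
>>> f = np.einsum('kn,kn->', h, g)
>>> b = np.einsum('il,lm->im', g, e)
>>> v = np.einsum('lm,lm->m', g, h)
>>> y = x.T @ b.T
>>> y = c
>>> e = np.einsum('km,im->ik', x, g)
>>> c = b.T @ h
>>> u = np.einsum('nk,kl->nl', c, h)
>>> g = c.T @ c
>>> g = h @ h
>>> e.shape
(7, 3)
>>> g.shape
(7, 7)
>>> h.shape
(7, 7)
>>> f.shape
()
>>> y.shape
(3, 7)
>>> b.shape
(7, 3)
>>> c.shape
(3, 7)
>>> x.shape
(3, 7)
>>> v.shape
(7,)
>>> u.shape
(3, 7)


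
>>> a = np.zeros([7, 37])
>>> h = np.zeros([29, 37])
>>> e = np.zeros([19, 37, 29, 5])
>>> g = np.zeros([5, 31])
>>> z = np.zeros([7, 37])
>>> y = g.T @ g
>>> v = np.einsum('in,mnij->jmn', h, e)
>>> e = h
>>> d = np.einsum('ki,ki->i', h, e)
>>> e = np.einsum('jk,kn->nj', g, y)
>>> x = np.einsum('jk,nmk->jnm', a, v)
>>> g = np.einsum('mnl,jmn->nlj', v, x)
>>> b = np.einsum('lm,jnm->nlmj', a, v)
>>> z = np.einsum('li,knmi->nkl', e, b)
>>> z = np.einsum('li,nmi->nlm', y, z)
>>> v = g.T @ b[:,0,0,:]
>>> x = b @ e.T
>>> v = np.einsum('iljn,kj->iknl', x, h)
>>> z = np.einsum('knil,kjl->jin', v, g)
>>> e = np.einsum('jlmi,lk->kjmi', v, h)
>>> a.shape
(7, 37)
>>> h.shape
(29, 37)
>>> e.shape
(37, 19, 31, 7)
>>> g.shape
(19, 37, 7)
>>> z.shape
(37, 31, 29)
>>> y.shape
(31, 31)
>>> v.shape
(19, 29, 31, 7)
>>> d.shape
(37,)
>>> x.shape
(19, 7, 37, 31)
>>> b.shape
(19, 7, 37, 5)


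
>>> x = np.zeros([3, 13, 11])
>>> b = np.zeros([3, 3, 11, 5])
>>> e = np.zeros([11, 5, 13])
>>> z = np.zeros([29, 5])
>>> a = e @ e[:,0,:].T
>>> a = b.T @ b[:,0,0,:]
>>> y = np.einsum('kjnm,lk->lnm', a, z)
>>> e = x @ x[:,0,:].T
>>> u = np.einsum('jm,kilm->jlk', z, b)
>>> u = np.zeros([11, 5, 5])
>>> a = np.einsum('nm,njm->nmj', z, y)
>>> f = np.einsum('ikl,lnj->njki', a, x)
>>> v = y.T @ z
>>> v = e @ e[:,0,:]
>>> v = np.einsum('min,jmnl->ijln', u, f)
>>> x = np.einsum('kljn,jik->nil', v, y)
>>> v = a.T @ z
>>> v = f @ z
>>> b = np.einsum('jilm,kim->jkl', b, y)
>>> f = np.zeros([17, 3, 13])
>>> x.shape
(5, 3, 13)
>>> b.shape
(3, 29, 11)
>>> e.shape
(3, 13, 3)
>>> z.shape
(29, 5)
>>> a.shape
(29, 5, 3)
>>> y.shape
(29, 3, 5)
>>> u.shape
(11, 5, 5)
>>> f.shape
(17, 3, 13)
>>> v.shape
(13, 11, 5, 5)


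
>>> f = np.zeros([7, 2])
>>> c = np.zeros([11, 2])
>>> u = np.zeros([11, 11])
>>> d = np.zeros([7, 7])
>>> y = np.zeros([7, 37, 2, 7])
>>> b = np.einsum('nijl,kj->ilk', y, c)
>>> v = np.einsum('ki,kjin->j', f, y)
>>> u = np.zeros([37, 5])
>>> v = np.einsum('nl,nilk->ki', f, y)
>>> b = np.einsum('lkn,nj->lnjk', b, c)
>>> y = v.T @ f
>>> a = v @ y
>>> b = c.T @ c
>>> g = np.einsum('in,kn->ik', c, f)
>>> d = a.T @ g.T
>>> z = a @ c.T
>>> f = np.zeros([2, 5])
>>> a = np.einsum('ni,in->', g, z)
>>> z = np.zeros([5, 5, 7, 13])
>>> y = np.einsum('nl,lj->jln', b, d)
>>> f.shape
(2, 5)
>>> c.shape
(11, 2)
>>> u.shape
(37, 5)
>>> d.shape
(2, 11)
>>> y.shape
(11, 2, 2)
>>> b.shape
(2, 2)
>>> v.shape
(7, 37)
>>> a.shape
()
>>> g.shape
(11, 7)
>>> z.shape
(5, 5, 7, 13)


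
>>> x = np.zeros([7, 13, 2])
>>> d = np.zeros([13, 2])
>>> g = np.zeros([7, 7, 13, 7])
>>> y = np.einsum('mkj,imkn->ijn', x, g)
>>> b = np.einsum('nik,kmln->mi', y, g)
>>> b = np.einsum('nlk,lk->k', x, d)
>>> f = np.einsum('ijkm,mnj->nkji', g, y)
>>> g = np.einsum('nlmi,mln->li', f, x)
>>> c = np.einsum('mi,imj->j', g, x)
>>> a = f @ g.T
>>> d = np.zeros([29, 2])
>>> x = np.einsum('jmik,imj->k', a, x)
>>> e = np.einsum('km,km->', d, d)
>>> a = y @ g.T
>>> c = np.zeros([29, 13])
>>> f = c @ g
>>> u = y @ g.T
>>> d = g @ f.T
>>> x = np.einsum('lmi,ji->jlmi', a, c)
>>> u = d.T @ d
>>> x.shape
(29, 7, 2, 13)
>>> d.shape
(13, 29)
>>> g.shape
(13, 7)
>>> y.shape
(7, 2, 7)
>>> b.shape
(2,)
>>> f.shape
(29, 7)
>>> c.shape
(29, 13)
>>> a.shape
(7, 2, 13)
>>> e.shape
()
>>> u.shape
(29, 29)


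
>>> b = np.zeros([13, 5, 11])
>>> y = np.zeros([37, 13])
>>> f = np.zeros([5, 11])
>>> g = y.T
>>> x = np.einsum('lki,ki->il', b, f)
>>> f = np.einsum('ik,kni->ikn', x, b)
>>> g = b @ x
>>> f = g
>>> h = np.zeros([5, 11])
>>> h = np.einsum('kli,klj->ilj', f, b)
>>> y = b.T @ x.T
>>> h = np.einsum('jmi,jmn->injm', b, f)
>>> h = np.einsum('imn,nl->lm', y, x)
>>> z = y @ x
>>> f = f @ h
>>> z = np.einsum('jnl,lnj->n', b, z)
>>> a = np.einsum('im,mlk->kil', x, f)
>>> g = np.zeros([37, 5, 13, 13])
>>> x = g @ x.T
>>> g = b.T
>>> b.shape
(13, 5, 11)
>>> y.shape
(11, 5, 11)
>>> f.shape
(13, 5, 5)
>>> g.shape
(11, 5, 13)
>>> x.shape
(37, 5, 13, 11)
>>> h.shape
(13, 5)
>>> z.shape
(5,)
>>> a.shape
(5, 11, 5)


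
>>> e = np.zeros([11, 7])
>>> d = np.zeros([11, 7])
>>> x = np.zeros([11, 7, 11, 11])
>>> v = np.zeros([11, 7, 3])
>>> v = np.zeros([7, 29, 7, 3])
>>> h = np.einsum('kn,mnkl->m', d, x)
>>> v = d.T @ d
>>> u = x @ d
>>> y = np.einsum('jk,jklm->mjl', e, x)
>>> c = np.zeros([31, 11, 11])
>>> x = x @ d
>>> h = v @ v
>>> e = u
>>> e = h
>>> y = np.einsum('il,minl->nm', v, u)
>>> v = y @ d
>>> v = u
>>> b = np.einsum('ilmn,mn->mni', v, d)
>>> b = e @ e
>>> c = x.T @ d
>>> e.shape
(7, 7)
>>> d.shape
(11, 7)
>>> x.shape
(11, 7, 11, 7)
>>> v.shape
(11, 7, 11, 7)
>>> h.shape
(7, 7)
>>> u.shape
(11, 7, 11, 7)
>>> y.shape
(11, 11)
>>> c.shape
(7, 11, 7, 7)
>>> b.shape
(7, 7)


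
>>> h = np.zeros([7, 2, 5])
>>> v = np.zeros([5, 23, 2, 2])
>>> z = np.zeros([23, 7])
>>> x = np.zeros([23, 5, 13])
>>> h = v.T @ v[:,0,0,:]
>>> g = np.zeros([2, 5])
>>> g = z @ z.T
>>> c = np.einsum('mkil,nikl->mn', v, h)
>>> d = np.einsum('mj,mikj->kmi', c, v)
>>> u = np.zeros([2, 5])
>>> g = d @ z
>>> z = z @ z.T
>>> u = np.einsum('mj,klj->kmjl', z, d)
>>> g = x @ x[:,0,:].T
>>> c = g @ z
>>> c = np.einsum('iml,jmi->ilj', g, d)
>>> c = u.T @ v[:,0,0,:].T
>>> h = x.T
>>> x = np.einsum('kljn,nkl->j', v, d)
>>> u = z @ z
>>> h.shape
(13, 5, 23)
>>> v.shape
(5, 23, 2, 2)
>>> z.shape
(23, 23)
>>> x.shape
(2,)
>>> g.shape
(23, 5, 23)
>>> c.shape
(5, 23, 23, 5)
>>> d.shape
(2, 5, 23)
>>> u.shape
(23, 23)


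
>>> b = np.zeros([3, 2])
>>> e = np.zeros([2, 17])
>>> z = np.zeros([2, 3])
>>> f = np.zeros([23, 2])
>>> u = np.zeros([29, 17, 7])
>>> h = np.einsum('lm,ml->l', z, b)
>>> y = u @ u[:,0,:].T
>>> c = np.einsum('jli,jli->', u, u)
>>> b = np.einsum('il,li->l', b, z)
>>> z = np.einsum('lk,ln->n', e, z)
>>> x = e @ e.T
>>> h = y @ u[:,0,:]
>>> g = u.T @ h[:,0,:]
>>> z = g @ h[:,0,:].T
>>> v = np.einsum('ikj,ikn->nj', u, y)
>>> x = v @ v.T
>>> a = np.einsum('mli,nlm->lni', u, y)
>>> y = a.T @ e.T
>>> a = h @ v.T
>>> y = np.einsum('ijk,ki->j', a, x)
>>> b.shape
(2,)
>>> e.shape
(2, 17)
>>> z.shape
(7, 17, 29)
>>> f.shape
(23, 2)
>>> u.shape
(29, 17, 7)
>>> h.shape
(29, 17, 7)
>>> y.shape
(17,)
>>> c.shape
()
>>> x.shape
(29, 29)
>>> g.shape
(7, 17, 7)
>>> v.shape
(29, 7)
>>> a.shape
(29, 17, 29)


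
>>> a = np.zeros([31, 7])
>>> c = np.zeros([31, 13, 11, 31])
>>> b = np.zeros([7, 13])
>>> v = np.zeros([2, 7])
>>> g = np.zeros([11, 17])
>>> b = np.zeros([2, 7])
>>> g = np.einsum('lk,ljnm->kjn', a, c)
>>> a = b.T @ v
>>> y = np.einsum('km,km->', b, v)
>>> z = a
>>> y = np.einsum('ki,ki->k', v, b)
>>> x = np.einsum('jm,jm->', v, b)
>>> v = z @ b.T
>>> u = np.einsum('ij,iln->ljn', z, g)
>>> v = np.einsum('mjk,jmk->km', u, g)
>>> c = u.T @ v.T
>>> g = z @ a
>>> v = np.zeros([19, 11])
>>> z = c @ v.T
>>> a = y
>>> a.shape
(2,)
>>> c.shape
(11, 7, 11)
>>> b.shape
(2, 7)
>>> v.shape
(19, 11)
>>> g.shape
(7, 7)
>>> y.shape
(2,)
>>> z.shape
(11, 7, 19)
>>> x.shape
()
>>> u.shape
(13, 7, 11)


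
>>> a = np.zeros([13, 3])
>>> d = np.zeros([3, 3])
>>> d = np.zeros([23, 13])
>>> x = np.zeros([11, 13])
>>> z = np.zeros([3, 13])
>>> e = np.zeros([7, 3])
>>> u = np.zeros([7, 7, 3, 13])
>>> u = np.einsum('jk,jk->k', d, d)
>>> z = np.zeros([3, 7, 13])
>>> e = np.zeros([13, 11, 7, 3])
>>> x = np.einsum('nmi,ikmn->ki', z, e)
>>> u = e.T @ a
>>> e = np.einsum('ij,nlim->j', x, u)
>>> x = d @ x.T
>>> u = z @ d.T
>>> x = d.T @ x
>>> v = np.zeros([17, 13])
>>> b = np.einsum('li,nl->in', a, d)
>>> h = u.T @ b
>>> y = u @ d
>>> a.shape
(13, 3)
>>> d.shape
(23, 13)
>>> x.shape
(13, 11)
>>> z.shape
(3, 7, 13)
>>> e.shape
(13,)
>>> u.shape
(3, 7, 23)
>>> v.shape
(17, 13)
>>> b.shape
(3, 23)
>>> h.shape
(23, 7, 23)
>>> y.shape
(3, 7, 13)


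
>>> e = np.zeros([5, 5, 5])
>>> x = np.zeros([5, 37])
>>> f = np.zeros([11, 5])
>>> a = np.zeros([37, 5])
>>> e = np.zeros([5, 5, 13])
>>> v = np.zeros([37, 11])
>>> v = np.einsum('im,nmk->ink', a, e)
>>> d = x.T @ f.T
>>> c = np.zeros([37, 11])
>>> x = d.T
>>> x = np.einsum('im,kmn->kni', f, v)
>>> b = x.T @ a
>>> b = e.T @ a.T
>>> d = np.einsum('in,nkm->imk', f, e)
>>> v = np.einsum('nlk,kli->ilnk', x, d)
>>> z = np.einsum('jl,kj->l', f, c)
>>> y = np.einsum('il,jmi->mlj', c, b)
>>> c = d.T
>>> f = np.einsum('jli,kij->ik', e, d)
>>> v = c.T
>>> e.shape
(5, 5, 13)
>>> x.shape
(37, 13, 11)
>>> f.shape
(13, 11)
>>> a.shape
(37, 5)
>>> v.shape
(11, 13, 5)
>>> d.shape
(11, 13, 5)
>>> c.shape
(5, 13, 11)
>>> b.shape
(13, 5, 37)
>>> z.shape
(5,)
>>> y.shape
(5, 11, 13)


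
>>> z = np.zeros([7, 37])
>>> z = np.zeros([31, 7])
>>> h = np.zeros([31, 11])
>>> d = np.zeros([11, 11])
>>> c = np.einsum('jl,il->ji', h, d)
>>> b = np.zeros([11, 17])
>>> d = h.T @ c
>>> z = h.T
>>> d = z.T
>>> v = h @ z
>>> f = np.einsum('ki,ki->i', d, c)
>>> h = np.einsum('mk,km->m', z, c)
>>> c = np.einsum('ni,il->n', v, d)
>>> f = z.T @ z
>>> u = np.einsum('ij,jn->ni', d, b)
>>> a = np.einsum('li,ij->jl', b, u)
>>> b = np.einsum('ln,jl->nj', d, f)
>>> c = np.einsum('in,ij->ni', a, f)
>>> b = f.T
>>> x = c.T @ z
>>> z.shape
(11, 31)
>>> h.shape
(11,)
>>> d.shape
(31, 11)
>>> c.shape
(11, 31)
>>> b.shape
(31, 31)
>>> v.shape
(31, 31)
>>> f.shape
(31, 31)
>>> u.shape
(17, 31)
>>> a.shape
(31, 11)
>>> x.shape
(31, 31)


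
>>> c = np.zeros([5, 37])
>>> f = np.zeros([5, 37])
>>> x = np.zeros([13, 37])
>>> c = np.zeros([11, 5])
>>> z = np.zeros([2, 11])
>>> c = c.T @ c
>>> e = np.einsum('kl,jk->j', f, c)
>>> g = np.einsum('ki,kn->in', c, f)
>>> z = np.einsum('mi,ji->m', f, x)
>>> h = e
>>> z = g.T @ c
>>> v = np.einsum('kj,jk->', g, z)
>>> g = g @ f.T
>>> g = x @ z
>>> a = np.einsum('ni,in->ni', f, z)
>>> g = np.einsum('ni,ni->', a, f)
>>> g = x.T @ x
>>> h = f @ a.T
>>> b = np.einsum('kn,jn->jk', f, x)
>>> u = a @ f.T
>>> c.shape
(5, 5)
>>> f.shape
(5, 37)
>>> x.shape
(13, 37)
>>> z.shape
(37, 5)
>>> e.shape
(5,)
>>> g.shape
(37, 37)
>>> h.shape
(5, 5)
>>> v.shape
()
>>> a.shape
(5, 37)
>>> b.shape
(13, 5)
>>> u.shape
(5, 5)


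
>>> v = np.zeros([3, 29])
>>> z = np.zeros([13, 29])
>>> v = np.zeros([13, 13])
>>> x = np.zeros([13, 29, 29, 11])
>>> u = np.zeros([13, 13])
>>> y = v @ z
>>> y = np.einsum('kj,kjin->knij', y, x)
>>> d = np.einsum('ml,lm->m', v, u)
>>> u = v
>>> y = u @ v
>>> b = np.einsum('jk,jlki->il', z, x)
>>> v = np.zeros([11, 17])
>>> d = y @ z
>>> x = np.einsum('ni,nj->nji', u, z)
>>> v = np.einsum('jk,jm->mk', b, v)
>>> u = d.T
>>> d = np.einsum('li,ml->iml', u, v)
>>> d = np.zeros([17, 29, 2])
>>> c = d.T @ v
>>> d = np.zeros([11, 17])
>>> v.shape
(17, 29)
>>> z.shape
(13, 29)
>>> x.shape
(13, 29, 13)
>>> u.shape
(29, 13)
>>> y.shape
(13, 13)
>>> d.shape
(11, 17)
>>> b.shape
(11, 29)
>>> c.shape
(2, 29, 29)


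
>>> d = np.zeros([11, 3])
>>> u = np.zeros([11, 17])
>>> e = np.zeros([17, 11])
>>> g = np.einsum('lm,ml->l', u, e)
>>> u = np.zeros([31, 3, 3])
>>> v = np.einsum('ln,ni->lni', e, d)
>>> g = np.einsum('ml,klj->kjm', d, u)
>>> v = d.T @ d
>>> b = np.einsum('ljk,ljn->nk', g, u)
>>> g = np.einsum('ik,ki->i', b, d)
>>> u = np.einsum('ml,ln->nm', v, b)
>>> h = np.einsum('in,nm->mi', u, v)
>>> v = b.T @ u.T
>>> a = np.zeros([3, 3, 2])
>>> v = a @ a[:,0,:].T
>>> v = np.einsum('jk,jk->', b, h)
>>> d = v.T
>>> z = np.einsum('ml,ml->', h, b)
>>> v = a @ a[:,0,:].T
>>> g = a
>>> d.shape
()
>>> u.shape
(11, 3)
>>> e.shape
(17, 11)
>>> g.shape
(3, 3, 2)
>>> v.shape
(3, 3, 3)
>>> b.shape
(3, 11)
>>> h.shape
(3, 11)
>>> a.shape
(3, 3, 2)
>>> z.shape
()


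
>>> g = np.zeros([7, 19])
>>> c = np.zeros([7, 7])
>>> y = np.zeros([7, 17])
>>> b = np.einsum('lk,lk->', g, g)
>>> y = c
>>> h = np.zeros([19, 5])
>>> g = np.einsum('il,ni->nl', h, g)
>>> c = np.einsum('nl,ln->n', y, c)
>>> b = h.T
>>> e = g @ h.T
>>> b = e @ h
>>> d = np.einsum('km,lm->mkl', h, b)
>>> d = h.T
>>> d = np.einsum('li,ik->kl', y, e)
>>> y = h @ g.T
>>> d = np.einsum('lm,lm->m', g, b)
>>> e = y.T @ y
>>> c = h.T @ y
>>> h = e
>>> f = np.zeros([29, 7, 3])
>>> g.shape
(7, 5)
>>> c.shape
(5, 7)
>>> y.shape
(19, 7)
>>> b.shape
(7, 5)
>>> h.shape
(7, 7)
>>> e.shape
(7, 7)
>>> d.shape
(5,)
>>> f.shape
(29, 7, 3)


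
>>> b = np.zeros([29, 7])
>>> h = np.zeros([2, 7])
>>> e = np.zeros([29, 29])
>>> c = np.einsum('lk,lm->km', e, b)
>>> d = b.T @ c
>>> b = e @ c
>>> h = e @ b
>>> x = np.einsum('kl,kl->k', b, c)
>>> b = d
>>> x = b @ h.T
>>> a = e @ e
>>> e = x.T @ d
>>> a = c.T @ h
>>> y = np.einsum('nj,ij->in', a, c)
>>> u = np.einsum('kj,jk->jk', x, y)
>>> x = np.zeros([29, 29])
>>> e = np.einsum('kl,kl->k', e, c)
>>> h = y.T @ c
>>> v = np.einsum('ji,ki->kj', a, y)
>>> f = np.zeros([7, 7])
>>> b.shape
(7, 7)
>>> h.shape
(7, 7)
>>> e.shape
(29,)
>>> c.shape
(29, 7)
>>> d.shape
(7, 7)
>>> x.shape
(29, 29)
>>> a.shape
(7, 7)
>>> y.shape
(29, 7)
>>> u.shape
(29, 7)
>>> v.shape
(29, 7)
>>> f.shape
(7, 7)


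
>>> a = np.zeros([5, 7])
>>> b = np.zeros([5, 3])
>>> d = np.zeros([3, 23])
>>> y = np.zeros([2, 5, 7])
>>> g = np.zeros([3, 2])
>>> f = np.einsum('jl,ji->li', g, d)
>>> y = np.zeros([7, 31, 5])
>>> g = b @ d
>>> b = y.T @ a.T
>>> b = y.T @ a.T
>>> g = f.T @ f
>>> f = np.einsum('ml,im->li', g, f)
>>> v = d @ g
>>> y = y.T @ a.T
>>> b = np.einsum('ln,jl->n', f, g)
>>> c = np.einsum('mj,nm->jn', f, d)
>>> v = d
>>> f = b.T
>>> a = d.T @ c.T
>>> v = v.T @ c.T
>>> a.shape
(23, 2)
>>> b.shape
(2,)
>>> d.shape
(3, 23)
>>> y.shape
(5, 31, 5)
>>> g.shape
(23, 23)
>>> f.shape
(2,)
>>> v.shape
(23, 2)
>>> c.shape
(2, 3)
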